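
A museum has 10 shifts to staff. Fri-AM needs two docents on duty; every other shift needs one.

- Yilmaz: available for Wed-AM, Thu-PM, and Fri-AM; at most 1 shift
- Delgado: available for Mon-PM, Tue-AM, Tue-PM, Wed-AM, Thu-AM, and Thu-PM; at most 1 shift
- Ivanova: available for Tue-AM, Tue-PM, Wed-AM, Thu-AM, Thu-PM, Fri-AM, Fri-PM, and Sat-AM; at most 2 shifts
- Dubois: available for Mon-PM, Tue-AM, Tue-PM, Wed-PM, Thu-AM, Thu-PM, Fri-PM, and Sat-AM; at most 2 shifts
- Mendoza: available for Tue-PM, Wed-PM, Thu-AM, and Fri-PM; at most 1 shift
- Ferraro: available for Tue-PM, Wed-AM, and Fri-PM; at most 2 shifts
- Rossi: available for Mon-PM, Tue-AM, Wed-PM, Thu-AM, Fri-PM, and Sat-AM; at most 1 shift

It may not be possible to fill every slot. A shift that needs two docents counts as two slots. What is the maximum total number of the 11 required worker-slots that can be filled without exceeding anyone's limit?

10

Total capacity across all docents is 1+1+2+2+1+2+1 = 10, and 11 slots are needed, so at most 10 can be filled.
An assignment achieving 10: Mon-PM→Delgado, Tue-AM→Dubois, Tue-PM→Mendoza, Wed-AM→Ferraro, Wed-PM→Dubois, Thu-AM→Rossi, Fri-AM→Yilmaz+Ivanova, Fri-PM→Ferraro, Sat-AM→Ivanova.
Loads: Yilmaz 1/1, Delgado 1/1, Ivanova 2/2, Dubois 2/2, Mendoza 1/1, Ferraro 2/2, Rossi 1/1.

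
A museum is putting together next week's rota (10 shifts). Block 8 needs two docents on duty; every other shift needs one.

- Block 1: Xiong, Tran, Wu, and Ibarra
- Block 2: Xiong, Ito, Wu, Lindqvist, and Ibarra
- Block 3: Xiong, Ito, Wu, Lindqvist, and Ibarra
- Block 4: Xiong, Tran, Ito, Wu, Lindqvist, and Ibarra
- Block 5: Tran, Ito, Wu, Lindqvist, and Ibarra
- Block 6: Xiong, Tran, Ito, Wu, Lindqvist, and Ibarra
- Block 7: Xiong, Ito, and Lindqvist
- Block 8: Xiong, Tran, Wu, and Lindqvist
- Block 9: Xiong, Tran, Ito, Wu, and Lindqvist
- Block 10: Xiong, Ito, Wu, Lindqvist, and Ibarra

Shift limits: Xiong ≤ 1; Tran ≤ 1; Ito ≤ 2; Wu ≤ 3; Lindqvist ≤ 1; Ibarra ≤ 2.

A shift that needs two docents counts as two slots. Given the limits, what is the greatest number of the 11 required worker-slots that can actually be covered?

10

Total capacity across all docents is 1+1+2+3+1+2 = 10, and 11 slots are needed, so at most 10 can be filled.
An assignment achieving 10: Block 1→Tran, Block 2→Ito, Block 3→Ito, Block 4→Ibarra, Block 5→Wu, Block 7→Xiong, Block 8→Wu+Lindqvist, Block 9→Wu, Block 10→Ibarra.
Loads: Xiong 1/1, Tran 1/1, Ito 2/2, Wu 3/3, Lindqvist 1/1, Ibarra 2/2.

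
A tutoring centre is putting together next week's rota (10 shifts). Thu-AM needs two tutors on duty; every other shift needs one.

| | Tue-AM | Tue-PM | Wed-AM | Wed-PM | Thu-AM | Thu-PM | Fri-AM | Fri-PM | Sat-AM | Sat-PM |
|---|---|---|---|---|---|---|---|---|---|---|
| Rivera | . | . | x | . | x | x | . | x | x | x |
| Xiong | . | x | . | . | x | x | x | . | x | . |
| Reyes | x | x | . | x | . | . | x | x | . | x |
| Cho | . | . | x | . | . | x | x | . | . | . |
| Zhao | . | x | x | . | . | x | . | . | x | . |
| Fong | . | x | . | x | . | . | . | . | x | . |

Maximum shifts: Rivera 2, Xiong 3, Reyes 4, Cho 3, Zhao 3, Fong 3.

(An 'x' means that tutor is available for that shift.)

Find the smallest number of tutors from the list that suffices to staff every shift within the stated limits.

11 slots to fill and no one can take more than 4, so at least ⌈11/4⌉ = 3 tutors are needed.
Any 3 tutors together have capacity at most 4+3+3 = 10 < 11 slots, so 3 can never suffice.
Rivera, Xiong, Reyes, and Cho alone can cover everything: Tue-AM→Reyes, Tue-PM→Xiong, Wed-AM→Rivera, Wed-PM→Reyes, Thu-AM→Rivera+Xiong, Thu-PM→Cho, Fri-AM→Cho, Fri-PM→Reyes, Sat-AM→Xiong, Sat-PM→Reyes.

4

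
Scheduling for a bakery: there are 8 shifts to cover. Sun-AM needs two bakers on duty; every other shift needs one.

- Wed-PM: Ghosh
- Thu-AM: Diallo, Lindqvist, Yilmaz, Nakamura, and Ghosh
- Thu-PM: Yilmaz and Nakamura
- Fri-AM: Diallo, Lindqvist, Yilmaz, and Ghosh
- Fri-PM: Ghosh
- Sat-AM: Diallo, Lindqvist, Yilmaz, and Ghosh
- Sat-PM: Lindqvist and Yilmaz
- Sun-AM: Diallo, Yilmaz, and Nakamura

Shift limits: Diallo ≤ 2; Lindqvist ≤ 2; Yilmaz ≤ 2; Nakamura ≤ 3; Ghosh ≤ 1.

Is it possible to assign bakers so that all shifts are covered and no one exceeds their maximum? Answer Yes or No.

Total capacity is 10 and 9 slots are needed, so capacity alone doesn't rule it out.
Shifts {Wed-PM, Fri-PM} need 2 worker-slots in total, but the bakers available for any of those shifts (Ghosh) can supply at most 1 among them. So no valid schedule exists.

No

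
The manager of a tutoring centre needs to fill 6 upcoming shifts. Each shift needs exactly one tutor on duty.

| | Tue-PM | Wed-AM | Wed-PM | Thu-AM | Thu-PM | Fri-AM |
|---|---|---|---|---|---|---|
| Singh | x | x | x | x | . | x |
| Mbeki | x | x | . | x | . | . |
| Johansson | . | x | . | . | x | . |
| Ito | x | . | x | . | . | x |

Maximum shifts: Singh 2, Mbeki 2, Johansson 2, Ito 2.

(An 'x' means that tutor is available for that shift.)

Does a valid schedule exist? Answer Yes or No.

Yes

Thu-PM can only be covered by Johansson, so that assignment is forced.
One valid schedule: Tue-PM→Mbeki, Wed-AM→Mbeki, Wed-PM→Singh, Thu-AM→Singh, Thu-PM→Johansson, Fri-AM→Ito.
Loads: Singh 2/2, Mbeki 2/2, Johansson 1/2, Ito 1/2 — all within limits.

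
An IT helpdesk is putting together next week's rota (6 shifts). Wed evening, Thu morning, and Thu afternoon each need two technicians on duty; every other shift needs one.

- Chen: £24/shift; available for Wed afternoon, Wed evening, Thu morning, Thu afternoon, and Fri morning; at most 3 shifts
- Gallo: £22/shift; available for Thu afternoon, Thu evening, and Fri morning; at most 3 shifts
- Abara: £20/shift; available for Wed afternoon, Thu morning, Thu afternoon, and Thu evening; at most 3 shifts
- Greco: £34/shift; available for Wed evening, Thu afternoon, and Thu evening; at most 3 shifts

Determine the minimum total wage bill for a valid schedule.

Wed evening can only be covered by Chen and Greco, so that assignment is forced.
Thu morning can only be covered by Chen and Abara, so that assignment is forced.
Picking the cheapest available technician for each shift independently would cost £206, but that ignores the shift limits.
An optimal schedule: Wed afternoon→Abara, Wed evening→Chen+Greco, Thu morning→Abara+Chen, Thu afternoon→Abara+Gallo, Thu evening→Gallo, Fri morning→Gallo.
Total: 20 + 24 + 34 + 20 + 24 + 20 + 22 + 22 + 22 = £208.

£208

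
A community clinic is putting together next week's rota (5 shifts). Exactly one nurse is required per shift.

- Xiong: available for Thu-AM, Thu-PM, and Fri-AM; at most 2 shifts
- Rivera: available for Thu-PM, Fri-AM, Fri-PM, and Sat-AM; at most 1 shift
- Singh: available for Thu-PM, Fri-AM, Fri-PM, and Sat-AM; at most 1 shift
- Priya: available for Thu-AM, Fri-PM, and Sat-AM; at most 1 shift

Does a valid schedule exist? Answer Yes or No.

One valid schedule: Thu-AM→Xiong, Thu-PM→Xiong, Fri-AM→Rivera, Fri-PM→Singh, Sat-AM→Priya.
Loads: Xiong 2/2, Rivera 1/1, Singh 1/1, Priya 1/1 — all within limits.

Yes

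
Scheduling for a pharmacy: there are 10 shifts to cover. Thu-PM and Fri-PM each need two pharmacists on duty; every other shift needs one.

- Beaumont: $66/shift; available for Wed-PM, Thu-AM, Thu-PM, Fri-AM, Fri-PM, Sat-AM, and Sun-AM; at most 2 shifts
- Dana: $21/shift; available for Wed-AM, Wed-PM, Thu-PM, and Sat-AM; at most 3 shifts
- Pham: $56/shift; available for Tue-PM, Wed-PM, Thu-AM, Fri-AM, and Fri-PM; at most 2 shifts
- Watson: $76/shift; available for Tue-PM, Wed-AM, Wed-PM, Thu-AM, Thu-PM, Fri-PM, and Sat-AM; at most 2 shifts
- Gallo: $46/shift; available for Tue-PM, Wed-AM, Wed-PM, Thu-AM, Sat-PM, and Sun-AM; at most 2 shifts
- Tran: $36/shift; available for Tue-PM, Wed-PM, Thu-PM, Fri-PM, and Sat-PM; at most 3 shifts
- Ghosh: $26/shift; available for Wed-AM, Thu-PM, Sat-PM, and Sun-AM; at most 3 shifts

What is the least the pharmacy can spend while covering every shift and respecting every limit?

Picking the cheapest available pharmacist for each shift independently would cost $392, but that ignores the shift limits.
An optimal schedule: Tue-PM→Tran, Wed-AM→Dana, Wed-PM→Dana, Thu-AM→Gallo, Thu-PM→Ghosh+Tran, Fri-AM→Pham, Fri-PM→Tran+Pham, Sat-AM→Dana, Sat-PM→Ghosh, Sun-AM→Ghosh.
Total: 36 + 21 + 21 + 46 + 26 + 36 + 56 + 36 + 56 + 21 + 26 + 26 = $407.

$407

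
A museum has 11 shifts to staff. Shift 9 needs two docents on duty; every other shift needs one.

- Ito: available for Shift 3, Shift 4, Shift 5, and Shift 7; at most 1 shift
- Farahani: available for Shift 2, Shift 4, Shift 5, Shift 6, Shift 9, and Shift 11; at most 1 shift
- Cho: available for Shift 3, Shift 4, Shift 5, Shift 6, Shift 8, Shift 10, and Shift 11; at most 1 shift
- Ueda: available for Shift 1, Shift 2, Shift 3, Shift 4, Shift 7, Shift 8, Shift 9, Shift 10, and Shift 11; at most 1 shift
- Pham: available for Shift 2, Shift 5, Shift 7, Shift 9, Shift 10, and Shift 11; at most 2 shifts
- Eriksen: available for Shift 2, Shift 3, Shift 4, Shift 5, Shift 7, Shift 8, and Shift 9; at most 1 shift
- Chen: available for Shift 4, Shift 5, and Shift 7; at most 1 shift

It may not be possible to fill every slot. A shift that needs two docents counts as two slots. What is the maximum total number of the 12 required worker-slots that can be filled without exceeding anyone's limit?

8

Total capacity across all docents is 1+1+1+1+2+1+1 = 8, and 12 slots are needed, so at most 8 can be filled.
An assignment achieving 8: Shift 1→Ueda, Shift 2→Pham, Shift 3→Ito, Shift 6→Farahani, Shift 7→Chen, Shift 8→Cho, Shift 9→Eriksen, Shift 10→Pham.
Loads: Ito 1/1, Farahani 1/1, Cho 1/1, Ueda 1/1, Pham 2/2, Eriksen 1/1, Chen 1/1.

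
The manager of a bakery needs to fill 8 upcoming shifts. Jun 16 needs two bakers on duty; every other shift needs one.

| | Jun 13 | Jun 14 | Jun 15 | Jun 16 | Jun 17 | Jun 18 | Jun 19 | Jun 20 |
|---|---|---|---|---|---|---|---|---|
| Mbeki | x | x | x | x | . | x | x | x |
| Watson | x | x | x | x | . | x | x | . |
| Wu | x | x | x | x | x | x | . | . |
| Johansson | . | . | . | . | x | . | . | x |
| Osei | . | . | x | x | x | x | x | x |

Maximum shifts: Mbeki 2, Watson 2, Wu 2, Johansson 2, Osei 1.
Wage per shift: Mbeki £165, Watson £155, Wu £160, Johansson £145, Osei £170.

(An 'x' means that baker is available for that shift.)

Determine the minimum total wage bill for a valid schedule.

Picking the cheapest available baker for each shift independently would cost £1380, but that ignores the shift limits.
An optimal schedule: Jun 13→Mbeki, Jun 14→Mbeki, Jun 15→Watson, Jun 16→Wu+Osei, Jun 17→Johansson, Jun 18→Wu, Jun 19→Watson, Jun 20→Johansson.
Total: 165 + 165 + 155 + 160 + 170 + 145 + 160 + 155 + 145 = £1420.

£1420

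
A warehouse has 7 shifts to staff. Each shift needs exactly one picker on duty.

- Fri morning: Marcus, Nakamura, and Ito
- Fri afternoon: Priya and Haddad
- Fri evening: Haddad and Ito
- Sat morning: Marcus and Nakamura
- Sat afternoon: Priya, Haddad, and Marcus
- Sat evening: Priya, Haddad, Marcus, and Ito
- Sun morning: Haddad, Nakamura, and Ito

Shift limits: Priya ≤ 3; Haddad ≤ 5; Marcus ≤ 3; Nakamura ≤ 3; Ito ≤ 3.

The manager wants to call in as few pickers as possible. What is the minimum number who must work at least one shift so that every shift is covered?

2

7 slots to fill and no one can take more than 5, so at least ⌈7/5⌉ = 2 pickers are needed.
Haddad and Marcus alone can cover everything: Fri morning→Marcus, Fri afternoon→Haddad, Fri evening→Haddad, Sat morning→Marcus, Sat afternoon→Haddad, Sat evening→Haddad, Sun morning→Haddad.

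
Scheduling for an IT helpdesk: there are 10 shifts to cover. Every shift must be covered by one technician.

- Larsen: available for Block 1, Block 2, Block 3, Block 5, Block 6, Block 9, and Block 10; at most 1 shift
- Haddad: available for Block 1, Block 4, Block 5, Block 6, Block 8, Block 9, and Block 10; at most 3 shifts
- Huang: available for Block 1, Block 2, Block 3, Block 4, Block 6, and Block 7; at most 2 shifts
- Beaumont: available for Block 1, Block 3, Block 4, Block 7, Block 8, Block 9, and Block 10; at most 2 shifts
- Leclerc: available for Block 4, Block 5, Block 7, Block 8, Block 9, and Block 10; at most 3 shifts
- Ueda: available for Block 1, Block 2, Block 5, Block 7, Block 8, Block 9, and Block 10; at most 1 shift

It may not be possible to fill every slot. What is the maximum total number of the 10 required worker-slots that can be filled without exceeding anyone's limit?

10

Total capacity across all technicians is 1+3+2+2+3+1 = 12, and 10 slots are needed, so at most 10 can be filled.
An assignment achieving 10: Block 1→Beaumont, Block 2→Larsen, Block 3→Huang, Block 4→Haddad, Block 5→Haddad, Block 6→Haddad, Block 7→Huang, Block 8→Beaumont, Block 9→Leclerc, Block 10→Leclerc.
Loads: Larsen 1/1, Haddad 3/3, Huang 2/2, Beaumont 2/2, Leclerc 2/3, Ueda 0/1.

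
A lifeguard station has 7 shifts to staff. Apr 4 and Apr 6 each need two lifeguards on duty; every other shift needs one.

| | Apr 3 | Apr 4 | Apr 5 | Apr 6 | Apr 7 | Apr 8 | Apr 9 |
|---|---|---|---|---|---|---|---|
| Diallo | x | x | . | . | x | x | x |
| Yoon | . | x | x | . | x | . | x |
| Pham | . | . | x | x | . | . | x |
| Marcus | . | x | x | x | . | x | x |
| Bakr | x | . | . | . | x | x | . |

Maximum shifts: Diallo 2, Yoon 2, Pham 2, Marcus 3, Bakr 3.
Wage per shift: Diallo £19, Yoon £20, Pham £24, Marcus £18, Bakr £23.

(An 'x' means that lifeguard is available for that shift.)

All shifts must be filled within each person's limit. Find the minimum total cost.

£179

Apr 6 can only be covered by Pham and Marcus, so that assignment is forced.
Picking the cheapest available lifeguard for each shift independently would cost £171, but that ignores the shift limits.
An optimal schedule: Apr 3→Diallo, Apr 4→Marcus+Diallo, Apr 5→Marcus, Apr 6→Marcus+Pham, Apr 7→Yoon, Apr 8→Bakr, Apr 9→Yoon.
Total: 19 + 18 + 19 + 18 + 18 + 24 + 20 + 23 + 20 = £179.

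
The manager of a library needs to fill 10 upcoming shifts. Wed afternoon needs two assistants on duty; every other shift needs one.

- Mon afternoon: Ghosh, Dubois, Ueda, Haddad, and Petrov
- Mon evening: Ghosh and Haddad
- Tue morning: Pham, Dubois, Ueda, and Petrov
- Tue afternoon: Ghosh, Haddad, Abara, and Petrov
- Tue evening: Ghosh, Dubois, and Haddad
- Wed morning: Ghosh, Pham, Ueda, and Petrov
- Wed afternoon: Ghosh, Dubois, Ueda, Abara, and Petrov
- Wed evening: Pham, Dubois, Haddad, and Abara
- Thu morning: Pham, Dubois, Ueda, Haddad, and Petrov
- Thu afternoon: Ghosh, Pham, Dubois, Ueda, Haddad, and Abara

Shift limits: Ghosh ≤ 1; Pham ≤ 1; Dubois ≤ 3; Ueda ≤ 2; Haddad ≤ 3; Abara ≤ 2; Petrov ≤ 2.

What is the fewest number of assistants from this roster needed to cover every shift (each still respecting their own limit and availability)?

11 slots to fill and no one can take more than 3, so at least ⌈11/3⌉ = 4 assistants are needed.
Any 4 assistants together have capacity at most 3+3+2+2 = 10 < 11 slots, so 4 can never suffice.
Ghosh, Dubois, Ueda, Haddad, and Abara alone can cover everything: Mon afternoon→Haddad, Mon evening→Ghosh, Tue morning→Dubois, Tue afternoon→Haddad, Tue evening→Dubois, Wed morning→Ueda, Wed afternoon→Ueda+Abara, Wed evening→Dubois, Thu morning→Haddad, Thu afternoon→Abara.

5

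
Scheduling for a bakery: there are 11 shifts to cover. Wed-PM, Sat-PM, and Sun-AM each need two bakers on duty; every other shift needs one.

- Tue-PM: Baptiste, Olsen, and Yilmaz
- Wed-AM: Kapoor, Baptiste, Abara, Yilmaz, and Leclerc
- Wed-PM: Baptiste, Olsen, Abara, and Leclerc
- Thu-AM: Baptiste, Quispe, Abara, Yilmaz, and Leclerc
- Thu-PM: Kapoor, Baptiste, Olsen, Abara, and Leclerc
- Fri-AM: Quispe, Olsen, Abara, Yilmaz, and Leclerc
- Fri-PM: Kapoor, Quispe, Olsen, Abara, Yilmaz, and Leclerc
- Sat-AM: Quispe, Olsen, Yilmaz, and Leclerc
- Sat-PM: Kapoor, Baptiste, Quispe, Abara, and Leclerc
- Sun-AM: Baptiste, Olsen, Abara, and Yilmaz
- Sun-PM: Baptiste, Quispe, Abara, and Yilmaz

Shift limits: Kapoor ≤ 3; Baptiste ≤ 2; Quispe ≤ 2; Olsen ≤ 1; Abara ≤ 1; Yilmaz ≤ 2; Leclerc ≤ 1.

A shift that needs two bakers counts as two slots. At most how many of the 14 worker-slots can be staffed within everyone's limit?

12

Total capacity across all bakers is 3+2+2+1+1+2+1 = 12, and 14 slots are needed, so at most 12 can be filled.
An assignment achieving 12: Tue-PM→Baptiste, Wed-AM→Kapoor, Wed-PM→Baptiste+Olsen, Thu-AM→Yilmaz, Thu-PM→Kapoor, Fri-AM→Leclerc, Sat-AM→Quispe, Sat-PM→Kapoor, Sun-AM→Abara+Yilmaz, Sun-PM→Quispe.
Loads: Kapoor 3/3, Baptiste 2/2, Quispe 2/2, Olsen 1/1, Abara 1/1, Yilmaz 2/2, Leclerc 1/1.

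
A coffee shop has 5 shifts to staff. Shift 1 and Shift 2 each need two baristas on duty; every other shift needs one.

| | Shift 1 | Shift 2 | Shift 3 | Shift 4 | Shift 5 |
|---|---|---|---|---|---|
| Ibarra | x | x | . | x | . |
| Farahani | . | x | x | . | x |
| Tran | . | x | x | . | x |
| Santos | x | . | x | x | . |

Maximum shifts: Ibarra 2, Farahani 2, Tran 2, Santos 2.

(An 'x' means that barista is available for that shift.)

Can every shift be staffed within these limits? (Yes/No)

Yes

Shift 1 can only be covered by Ibarra and Santos, so that assignment is forced.
One valid schedule: Shift 1→Ibarra+Santos, Shift 2→Farahani+Tran, Shift 3→Tran, Shift 4→Ibarra, Shift 5→Farahani.
Loads: Ibarra 2/2, Farahani 2/2, Tran 2/2, Santos 1/2 — all within limits.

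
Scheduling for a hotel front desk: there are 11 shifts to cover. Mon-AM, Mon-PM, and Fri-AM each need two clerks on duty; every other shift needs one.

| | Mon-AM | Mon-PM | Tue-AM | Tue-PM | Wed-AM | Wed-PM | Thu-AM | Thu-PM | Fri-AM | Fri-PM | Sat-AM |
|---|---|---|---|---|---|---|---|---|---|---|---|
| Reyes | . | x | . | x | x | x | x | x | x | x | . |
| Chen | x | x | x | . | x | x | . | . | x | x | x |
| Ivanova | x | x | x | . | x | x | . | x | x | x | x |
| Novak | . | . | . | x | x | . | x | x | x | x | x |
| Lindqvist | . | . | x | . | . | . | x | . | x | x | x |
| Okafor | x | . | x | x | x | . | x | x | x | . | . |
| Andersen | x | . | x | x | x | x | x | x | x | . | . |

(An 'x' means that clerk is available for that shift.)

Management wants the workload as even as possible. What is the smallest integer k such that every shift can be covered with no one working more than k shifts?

With 7 clerks and 14 worker-slots to fill, someone must work at least ⌈14/7⌉ = 2 shifts, so k ≥ 2.
k = 2 works: Mon-AM→Okafor+Andersen, Mon-PM→Reyes+Chen, Tue-AM→Ivanova, Tue-PM→Reyes, Wed-AM→Okafor, Wed-PM→Chen, Thu-AM→Novak, Thu-PM→Novak, Fri-AM→Lindqvist+Andersen, Fri-PM→Lindqvist, Sat-AM→Ivanova.
Loads: Reyes 2, Chen 2, Ivanova 2, Novak 2, Lindqvist 2, Okafor 2, Andersen 2 — all ≤ 2.

2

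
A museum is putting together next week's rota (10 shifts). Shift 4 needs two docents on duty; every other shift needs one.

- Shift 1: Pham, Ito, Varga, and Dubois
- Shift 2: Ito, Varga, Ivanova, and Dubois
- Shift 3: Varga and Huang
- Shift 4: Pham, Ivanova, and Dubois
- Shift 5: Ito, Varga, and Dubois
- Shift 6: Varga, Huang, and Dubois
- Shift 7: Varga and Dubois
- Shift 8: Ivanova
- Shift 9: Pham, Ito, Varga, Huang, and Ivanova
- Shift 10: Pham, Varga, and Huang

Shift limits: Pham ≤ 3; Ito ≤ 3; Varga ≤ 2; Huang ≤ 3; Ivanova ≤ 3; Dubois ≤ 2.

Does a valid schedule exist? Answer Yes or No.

Yes

Shift 8 can only be covered by Ivanova, so that assignment is forced.
One valid schedule: Shift 1→Pham, Shift 2→Ito, Shift 3→Varga, Shift 4→Pham+Ivanova, Shift 5→Ito, Shift 6→Huang, Shift 7→Varga, Shift 8→Ivanova, Shift 9→Ito, Shift 10→Pham.
Loads: Pham 3/3, Ito 3/3, Varga 2/2, Huang 1/3, Ivanova 2/3, Dubois 0/2 — all within limits.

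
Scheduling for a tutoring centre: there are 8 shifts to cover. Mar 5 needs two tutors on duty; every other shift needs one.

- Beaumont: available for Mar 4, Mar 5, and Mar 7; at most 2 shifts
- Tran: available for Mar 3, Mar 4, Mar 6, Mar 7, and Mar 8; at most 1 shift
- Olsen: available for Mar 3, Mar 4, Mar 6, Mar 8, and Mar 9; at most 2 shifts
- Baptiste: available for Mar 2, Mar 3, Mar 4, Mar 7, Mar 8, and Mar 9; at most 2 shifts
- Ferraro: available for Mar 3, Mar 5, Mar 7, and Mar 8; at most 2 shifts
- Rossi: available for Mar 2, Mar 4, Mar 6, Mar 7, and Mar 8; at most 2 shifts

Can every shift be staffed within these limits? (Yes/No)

Yes

Mar 5 can only be covered by Beaumont and Ferraro, so that assignment is forced.
One valid schedule: Mar 2→Baptiste, Mar 3→Olsen, Mar 4→Beaumont, Mar 5→Beaumont+Ferraro, Mar 6→Tran, Mar 7→Baptiste, Mar 8→Ferraro, Mar 9→Olsen.
Loads: Beaumont 2/2, Tran 1/1, Olsen 2/2, Baptiste 2/2, Ferraro 2/2, Rossi 0/2 — all within limits.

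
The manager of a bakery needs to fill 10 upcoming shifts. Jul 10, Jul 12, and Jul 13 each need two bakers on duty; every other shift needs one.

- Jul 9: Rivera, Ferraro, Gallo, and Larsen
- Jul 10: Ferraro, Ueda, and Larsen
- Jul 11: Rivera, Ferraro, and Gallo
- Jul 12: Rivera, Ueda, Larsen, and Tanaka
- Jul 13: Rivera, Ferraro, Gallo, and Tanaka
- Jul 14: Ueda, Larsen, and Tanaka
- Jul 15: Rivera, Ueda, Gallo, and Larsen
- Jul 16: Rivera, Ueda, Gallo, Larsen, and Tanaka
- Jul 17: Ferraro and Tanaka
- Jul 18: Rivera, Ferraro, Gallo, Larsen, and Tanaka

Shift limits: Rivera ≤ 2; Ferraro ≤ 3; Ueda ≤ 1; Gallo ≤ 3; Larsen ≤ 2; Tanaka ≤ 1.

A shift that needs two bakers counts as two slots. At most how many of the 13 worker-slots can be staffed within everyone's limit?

12

Total capacity across all bakers is 2+3+1+3+2+1 = 12, and 13 slots are needed, so at most 12 can be filled.
An assignment achieving 12: Jul 9→Rivera, Jul 10→Ferraro+Ueda, Jul 11→Rivera, Jul 12→Larsen+Tanaka, Jul 13→Ferraro+Gallo, Jul 14→Larsen, Jul 15→Gallo, Jul 16→Gallo, Jul 17→Ferraro.
Loads: Rivera 2/2, Ferraro 3/3, Ueda 1/1, Gallo 3/3, Larsen 2/2, Tanaka 1/1.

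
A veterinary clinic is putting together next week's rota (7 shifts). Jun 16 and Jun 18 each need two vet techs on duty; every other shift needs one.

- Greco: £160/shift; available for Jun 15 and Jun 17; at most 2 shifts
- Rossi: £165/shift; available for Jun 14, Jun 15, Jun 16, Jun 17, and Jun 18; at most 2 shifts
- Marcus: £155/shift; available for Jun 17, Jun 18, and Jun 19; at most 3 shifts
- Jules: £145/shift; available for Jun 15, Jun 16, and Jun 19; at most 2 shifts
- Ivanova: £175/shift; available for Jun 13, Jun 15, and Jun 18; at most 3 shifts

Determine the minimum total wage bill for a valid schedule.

£1435

Jun 13 can only be covered by Ivanova, so that assignment is forced.
Jun 14 can only be covered by Rossi, so that assignment is forced.
Jun 16 can only be covered by Rossi and Jules, so that assignment is forced.
Picking the cheapest available vet tech for each shift independently would cost £1415, but that ignores the shift limits.
An optimal schedule: Jun 13→Ivanova, Jun 14→Rossi, Jun 15→Jules, Jun 16→Jules+Rossi, Jun 17→Marcus, Jun 18→Marcus+Ivanova, Jun 19→Marcus.
Total: 175 + 165 + 145 + 145 + 165 + 155 + 155 + 175 + 155 = £1435.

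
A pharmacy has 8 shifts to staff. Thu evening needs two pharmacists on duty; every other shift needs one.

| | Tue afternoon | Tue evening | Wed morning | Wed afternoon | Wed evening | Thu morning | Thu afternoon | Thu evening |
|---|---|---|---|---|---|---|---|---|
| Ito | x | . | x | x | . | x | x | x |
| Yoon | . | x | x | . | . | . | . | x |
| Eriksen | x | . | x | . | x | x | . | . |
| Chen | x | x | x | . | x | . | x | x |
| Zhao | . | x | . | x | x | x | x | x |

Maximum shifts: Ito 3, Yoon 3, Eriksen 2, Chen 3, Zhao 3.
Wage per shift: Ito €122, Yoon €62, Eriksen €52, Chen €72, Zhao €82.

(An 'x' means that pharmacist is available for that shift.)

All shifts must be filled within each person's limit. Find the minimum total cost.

Picking the cheapest available pharmacist for each shift independently would cost €558, but that ignores the shift limits.
An optimal schedule: Tue afternoon→Eriksen, Tue evening→Yoon, Wed morning→Yoon, Wed afternoon→Zhao, Wed evening→Chen, Thu morning→Eriksen, Thu afternoon→Chen, Thu evening→Yoon+Chen.
Total: 52 + 62 + 62 + 82 + 72 + 52 + 72 + 62 + 72 = €588.

€588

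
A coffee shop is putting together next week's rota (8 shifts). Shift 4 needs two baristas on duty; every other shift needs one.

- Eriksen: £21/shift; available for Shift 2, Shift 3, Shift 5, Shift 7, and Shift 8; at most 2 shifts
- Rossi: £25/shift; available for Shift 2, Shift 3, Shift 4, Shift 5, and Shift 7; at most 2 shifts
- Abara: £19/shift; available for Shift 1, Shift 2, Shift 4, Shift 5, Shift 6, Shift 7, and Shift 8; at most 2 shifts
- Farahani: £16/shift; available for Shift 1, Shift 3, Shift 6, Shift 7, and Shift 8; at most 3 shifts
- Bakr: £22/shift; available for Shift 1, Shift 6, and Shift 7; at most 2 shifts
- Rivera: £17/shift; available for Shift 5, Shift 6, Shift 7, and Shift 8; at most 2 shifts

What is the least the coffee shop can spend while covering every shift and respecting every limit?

Shift 4 can only be covered by Rossi and Abara, so that assignment is forced.
Picking the cheapest available barista for each shift independently would cost £160, but that ignores the shift limits.
An optimal schedule: Shift 1→Farahani, Shift 2→Abara, Shift 3→Farahani, Shift 4→Abara+Rossi, Shift 5→Rivera, Shift 6→Farahani, Shift 7→Eriksen, Shift 8→Rivera.
Total: 16 + 19 + 16 + 19 + 25 + 17 + 16 + 21 + 17 = £166.

£166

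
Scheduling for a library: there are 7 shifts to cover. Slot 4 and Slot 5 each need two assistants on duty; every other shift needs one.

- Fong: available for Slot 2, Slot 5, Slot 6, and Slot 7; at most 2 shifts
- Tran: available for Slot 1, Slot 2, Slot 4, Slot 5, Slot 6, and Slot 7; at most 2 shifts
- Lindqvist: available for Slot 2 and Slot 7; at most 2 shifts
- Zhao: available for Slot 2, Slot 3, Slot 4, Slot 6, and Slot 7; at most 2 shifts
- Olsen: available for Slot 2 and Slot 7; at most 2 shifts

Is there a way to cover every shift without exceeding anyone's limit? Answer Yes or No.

Total capacity is 10 and 9 slots are needed, so capacity alone doesn't rule it out.
Shifts {Slot 1, Slot 4, Slot 5} need 5 worker-slots in total, but the assistants available for any of those shifts (Fong, Tran, and Zhao) can supply at most 4 among them. So no valid schedule exists.

No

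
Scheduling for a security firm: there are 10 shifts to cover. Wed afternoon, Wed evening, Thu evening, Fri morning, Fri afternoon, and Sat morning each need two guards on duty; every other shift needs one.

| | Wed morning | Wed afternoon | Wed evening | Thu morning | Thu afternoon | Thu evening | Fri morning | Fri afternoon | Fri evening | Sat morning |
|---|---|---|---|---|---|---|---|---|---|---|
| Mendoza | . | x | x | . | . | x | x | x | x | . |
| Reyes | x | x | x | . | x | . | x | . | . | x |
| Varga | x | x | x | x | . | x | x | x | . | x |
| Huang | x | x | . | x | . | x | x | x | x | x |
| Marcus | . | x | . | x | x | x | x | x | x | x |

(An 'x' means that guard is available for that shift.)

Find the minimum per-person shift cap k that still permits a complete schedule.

With 5 guards and 16 worker-slots to fill, someone must work at least ⌈16/5⌉ = 4 shifts, so k ≥ 4.
k = 4 works: Wed morning→Reyes, Wed afternoon→Huang+Marcus, Wed evening→Mendoza+Reyes, Thu morning→Varga, Thu afternoon→Reyes, Thu evening→Mendoza+Varga, Fri morning→Huang+Marcus, Fri afternoon→Mendoza+Varga, Fri evening→Mendoza, Sat morning→Reyes+Varga.
Loads: Mendoza 4, Reyes 4, Varga 4, Huang 2, Marcus 2 — all ≤ 4.

4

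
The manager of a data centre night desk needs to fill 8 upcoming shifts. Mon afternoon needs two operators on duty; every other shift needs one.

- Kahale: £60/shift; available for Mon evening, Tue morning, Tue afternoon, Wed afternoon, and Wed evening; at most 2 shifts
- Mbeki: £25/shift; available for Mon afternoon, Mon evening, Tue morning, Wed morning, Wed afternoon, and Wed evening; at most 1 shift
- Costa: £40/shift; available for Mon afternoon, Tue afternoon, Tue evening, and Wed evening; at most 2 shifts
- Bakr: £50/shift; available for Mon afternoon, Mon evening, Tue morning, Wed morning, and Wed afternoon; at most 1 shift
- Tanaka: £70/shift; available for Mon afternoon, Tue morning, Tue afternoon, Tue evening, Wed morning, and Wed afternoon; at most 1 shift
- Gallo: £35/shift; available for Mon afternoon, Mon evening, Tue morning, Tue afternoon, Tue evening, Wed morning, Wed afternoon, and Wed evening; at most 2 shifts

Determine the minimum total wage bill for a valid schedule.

Picking the cheapest available operator for each shift independently would cost £255, but that ignores the shift limits.
An optimal schedule: Mon afternoon→Tanaka+Gallo, Mon evening→Kahale, Tue morning→Bakr, Tue afternoon→Kahale, Tue evening→Costa, Wed morning→Mbeki, Wed afternoon→Gallo, Wed evening→Costa.
Total: 70 + 35 + 60 + 50 + 60 + 40 + 25 + 35 + 40 = £415.

£415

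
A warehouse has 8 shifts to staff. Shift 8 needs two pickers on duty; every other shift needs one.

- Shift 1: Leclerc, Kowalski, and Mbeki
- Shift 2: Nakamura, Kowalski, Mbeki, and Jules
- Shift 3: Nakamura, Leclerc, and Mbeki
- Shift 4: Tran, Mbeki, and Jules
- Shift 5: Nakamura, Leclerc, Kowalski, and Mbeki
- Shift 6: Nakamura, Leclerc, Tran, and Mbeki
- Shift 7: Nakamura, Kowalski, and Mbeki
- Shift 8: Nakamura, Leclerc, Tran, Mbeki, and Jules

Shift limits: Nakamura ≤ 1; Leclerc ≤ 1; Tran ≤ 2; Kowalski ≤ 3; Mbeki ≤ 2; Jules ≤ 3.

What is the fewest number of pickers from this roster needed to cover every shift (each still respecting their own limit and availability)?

4

9 slots to fill and no one can take more than 3, so at least ⌈9/3⌉ = 3 pickers are needed.
Any 3 pickers together have capacity at most 3+3+2 = 8 < 9 slots, so 3 can never suffice.
Nakamura, Tran, Kowalski, and Jules alone can cover everything: Shift 1→Kowalski, Shift 2→Jules, Shift 3→Nakamura, Shift 4→Jules, Shift 5→Kowalski, Shift 6→Tran, Shift 7→Kowalski, Shift 8→Tran+Jules.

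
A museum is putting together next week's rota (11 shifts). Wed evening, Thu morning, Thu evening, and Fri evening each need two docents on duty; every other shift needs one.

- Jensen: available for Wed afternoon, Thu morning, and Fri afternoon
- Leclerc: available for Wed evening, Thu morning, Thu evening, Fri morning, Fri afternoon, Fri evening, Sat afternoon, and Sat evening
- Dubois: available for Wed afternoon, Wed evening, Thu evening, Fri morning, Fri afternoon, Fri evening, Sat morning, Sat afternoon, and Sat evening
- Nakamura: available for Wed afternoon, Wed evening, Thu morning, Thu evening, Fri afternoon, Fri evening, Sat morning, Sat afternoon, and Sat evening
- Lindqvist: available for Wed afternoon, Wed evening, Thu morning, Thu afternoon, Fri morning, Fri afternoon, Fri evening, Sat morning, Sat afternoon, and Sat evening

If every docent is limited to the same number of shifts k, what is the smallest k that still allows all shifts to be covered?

With 5 docents and 15 worker-slots to fill, someone must work at least ⌈15/5⌉ = 3 shifts, so k ≥ 3.
k = 3 works: Wed afternoon→Jensen, Wed evening→Nakamura+Lindqvist, Thu morning→Jensen+Nakamura, Thu afternoon→Lindqvist, Thu evening→Leclerc+Dubois, Fri morning→Leclerc, Fri afternoon→Jensen, Fri evening→Nakamura+Lindqvist, Sat morning→Dubois, Sat afternoon→Leclerc, Sat evening→Dubois.
Loads: Jensen 3, Leclerc 3, Dubois 3, Nakamura 3, Lindqvist 3 — all ≤ 3.

3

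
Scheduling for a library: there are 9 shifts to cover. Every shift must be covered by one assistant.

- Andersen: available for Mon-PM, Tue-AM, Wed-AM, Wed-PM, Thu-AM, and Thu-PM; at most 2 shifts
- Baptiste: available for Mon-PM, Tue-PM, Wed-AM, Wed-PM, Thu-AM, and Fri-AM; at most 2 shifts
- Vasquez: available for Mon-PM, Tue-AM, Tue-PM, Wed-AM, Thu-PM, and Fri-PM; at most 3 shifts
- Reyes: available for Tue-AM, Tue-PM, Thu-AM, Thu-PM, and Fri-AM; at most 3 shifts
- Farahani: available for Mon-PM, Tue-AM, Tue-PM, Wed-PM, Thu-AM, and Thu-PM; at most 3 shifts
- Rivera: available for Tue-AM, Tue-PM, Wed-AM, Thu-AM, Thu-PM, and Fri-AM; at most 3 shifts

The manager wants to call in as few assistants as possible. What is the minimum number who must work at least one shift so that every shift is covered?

3

9 slots to fill and no one can take more than 3, so at least ⌈9/3⌉ = 3 assistants are needed.
Vasquez, Reyes, and Farahani alone can cover everything: Mon-PM→Vasquez, Tue-AM→Reyes, Tue-PM→Farahani, Wed-AM→Vasquez, Wed-PM→Farahani, Thu-AM→Reyes, Thu-PM→Farahani, Fri-AM→Reyes, Fri-PM→Vasquez.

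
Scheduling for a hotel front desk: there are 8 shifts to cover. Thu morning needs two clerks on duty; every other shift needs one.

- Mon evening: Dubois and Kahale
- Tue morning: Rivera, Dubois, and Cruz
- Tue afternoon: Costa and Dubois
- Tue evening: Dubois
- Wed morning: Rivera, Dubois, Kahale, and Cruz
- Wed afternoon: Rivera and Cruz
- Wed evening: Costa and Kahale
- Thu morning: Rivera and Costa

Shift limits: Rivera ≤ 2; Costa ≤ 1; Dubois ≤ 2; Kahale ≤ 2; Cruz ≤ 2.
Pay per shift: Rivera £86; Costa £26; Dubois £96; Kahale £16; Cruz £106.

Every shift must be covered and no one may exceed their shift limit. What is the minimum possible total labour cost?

Tue evening can only be covered by Dubois, so that assignment is forced.
Thu morning can only be covered by Rivera and Costa, so that assignment is forced.
Picking the cheapest available clerk for each shift independently would cost £454, but that ignores the shift limits.
An optimal schedule: Mon evening→Kahale, Tue morning→Cruz, Tue afternoon→Dubois, Tue evening→Dubois, Wed morning→Cruz, Wed afternoon→Rivera, Wed evening→Kahale, Thu morning→Rivera+Costa.
Total: 16 + 106 + 96 + 96 + 106 + 86 + 16 + 86 + 26 = £634.

£634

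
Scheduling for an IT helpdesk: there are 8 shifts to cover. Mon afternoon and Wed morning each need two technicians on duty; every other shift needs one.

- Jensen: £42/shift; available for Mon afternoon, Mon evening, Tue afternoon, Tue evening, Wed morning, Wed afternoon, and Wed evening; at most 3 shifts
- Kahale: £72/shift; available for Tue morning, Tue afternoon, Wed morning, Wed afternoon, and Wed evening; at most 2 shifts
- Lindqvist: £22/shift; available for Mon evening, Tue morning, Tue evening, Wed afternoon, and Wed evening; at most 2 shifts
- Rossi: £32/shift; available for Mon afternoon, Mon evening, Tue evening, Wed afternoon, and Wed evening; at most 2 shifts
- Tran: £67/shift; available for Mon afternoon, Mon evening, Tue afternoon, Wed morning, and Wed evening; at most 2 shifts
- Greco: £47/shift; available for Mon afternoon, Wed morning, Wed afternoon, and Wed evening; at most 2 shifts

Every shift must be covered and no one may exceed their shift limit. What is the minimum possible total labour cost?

£395

Picking the cheapest available technician for each shift independently would cost £315, but that ignores the shift limits.
An optimal schedule: Mon afternoon→Jensen+Greco, Mon evening→Rossi, Tue morning→Lindqvist, Tue afternoon→Jensen, Tue evening→Lindqvist, Wed morning→Jensen+Greco, Wed afternoon→Rossi, Wed evening→Tran.
Total: 42 + 47 + 32 + 22 + 42 + 22 + 42 + 47 + 32 + 67 = £395.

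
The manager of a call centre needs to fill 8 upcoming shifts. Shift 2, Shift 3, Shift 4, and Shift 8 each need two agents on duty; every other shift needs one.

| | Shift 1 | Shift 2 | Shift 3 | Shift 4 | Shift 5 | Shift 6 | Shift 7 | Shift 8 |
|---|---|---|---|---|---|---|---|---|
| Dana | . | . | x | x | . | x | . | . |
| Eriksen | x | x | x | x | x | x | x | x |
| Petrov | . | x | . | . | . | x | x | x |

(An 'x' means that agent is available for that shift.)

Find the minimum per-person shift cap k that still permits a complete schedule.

6

With 3 agents and 12 worker-slots to fill, someone must work at least ⌈12/3⌉ = 4 shifts, so k ≥ 4.
k = 5 is infeasible (exhaustive check).
k = 6 works: Shift 1→Eriksen, Shift 2→Eriksen+Petrov, Shift 3→Dana+Eriksen, Shift 4→Dana+Eriksen, Shift 5→Eriksen, Shift 6→Dana, Shift 7→Petrov, Shift 8→Eriksen+Petrov.
Loads: Dana 3, Eriksen 6, Petrov 3 — all ≤ 6.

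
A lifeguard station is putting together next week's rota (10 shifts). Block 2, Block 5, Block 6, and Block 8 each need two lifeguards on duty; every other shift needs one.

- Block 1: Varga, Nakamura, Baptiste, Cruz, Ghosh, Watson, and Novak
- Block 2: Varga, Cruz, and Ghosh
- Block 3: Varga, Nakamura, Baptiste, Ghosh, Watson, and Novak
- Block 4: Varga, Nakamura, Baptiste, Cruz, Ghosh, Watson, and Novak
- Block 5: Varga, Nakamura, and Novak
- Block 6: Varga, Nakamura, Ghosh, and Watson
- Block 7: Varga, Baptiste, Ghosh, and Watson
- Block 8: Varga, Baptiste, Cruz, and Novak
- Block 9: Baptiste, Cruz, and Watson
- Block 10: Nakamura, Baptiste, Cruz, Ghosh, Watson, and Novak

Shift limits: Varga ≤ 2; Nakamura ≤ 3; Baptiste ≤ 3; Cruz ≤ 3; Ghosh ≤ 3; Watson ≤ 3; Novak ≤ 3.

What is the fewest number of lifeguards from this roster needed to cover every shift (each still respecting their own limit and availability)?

14 slots to fill and no one can take more than 3, so at least ⌈14/3⌉ = 5 lifeguards are needed.
Varga, Nakamura, Baptiste, Cruz, and Ghosh alone can cover everything: Block 1→Ghosh, Block 2→Varga+Cruz, Block 3→Nakamura, Block 4→Ghosh, Block 5→Varga+Nakamura, Block 6→Nakamura+Ghosh, Block 7→Baptiste, Block 8→Baptiste+Cruz, Block 9→Baptiste, Block 10→Cruz.

5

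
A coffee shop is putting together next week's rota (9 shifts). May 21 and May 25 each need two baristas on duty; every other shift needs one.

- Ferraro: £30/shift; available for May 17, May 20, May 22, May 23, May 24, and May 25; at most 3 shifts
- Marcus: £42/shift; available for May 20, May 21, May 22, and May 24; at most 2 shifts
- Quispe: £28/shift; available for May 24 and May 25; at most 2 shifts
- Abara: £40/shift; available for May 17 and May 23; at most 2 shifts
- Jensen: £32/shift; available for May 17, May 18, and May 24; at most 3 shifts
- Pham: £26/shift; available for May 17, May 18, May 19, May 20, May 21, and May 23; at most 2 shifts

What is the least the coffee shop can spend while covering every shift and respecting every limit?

£344

May 19 can only be covered by Pham, so that assignment is forced.
May 21 can only be covered by Marcus and Pham, so that assignment is forced.
May 25 can only be covered by Ferraro and Quispe, so that assignment is forced.
Picking the cheapest available barista for each shift independently would cost £314, but that ignores the shift limits.
An optimal schedule: May 17→Jensen, May 18→Jensen, May 19→Pham, May 20→Ferraro, May 21→Pham+Marcus, May 22→Ferraro, May 23→Abara, May 24→Quispe, May 25→Quispe+Ferraro.
Total: 32 + 32 + 26 + 30 + 26 + 42 + 30 + 40 + 28 + 28 + 30 = £344.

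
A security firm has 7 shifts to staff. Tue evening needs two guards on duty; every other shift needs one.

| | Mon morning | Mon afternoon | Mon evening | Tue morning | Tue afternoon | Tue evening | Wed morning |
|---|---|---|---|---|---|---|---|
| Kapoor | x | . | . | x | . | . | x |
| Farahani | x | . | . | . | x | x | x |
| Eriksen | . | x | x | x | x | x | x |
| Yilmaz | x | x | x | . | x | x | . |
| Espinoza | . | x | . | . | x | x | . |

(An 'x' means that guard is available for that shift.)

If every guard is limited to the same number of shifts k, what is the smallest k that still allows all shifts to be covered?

2

With 5 guards and 8 worker-slots to fill, someone must work at least ⌈8/5⌉ = 2 shifts, so k ≥ 2.
k = 2 works: Mon morning→Kapoor, Mon afternoon→Eriksen, Mon evening→Eriksen, Tue morning→Kapoor, Tue afternoon→Farahani, Tue evening→Yilmaz+Espinoza, Wed morning→Farahani.
Loads: Kapoor 2, Farahani 2, Eriksen 2, Yilmaz 1, Espinoza 1 — all ≤ 2.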